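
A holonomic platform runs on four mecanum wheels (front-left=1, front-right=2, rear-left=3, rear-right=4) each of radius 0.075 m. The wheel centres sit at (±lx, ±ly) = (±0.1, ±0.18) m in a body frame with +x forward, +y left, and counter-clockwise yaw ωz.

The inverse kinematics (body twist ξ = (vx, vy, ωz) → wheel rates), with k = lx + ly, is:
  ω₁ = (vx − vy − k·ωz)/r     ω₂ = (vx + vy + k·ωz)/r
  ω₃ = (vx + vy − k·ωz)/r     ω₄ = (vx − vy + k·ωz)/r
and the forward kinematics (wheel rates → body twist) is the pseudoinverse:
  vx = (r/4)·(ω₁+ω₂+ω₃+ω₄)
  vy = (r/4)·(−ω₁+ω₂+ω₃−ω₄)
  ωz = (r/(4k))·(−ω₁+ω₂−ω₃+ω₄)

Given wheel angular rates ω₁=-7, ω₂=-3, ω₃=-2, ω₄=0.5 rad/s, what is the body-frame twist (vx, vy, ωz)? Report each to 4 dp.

k = lx + ly = 0.1 + 0.18 = 0.2800
ω₁+ω₂+ω₃+ω₄ = -11.5000  →  vx = (0.075/4)·-11.5000 = -0.2156
−ω₁+ω₂+ω₃−ω₄ = 1.5000  →  vy = (0.075/4)·1.5000 = 0.0281
−ω₁+ω₂−ω₃+ω₄ = 6.5000  →  ωz = (0.075/1.1200)·6.5000 = 0.4353

(-0.2156, 0.0281, 0.4353)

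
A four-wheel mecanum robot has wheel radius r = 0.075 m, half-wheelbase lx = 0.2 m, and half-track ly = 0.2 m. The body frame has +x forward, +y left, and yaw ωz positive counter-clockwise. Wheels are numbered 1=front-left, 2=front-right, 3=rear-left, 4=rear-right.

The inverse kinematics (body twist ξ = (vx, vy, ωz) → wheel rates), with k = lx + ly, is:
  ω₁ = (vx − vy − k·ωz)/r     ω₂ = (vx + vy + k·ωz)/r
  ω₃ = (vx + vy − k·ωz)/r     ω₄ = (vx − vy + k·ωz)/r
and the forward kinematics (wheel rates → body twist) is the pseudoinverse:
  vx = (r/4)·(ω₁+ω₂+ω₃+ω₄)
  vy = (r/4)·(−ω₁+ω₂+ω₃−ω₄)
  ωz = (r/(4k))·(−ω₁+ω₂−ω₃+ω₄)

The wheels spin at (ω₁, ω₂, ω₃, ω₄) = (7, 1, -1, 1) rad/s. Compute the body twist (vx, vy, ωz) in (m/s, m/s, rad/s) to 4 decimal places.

(0.1500, -0.1500, -0.1875)

k = lx + ly = 0.2 + 0.2 = 0.4000
ω₁+ω₂+ω₃+ω₄ = 8.0000  →  vx = (0.075/4)·8.0000 = 0.1500
−ω₁+ω₂+ω₃−ω₄ = -8.0000  →  vy = (0.075/4)·-8.0000 = -0.1500
−ω₁+ω₂−ω₃+ω₄ = -4.0000  →  ωz = (0.075/1.6000)·-4.0000 = -0.1875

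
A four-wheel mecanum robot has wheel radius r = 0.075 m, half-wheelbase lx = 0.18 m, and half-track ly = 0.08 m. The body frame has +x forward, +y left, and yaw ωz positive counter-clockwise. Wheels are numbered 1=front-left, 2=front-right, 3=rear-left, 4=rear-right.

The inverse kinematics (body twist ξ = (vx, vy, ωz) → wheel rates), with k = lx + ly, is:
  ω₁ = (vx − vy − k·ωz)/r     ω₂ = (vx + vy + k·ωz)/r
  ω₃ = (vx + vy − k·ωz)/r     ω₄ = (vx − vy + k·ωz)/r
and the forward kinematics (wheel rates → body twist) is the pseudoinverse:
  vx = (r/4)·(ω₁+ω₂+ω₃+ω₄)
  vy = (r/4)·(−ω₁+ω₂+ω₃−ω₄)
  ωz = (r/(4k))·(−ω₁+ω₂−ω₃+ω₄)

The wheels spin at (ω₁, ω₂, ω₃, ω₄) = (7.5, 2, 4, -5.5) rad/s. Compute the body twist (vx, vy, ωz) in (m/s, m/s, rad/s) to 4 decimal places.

k = lx + ly = 0.18 + 0.08 = 0.2600
ω₁+ω₂+ω₃+ω₄ = 8.0000  →  vx = (0.075/4)·8.0000 = 0.1500
−ω₁+ω₂+ω₃−ω₄ = 4.0000  →  vy = (0.075/4)·4.0000 = 0.0750
−ω₁+ω₂−ω₃+ω₄ = -15.0000  →  ωz = (0.075/1.0400)·-15.0000 = -1.0817

(0.1500, 0.0750, -1.0817)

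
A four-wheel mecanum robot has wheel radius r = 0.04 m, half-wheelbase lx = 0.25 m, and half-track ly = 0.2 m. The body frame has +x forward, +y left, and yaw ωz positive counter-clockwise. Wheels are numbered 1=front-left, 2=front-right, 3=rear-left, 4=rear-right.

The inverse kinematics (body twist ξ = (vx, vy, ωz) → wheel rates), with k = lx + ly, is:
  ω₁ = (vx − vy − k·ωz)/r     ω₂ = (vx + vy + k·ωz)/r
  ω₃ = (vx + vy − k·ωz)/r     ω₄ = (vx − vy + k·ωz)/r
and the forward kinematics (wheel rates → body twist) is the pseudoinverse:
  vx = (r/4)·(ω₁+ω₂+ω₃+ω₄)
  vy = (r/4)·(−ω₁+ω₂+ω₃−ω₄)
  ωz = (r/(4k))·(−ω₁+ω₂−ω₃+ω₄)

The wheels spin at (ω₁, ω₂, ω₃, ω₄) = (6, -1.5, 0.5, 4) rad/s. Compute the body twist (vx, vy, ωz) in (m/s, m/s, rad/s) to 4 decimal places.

(0.0900, -0.1100, -0.0889)

k = lx + ly = 0.25 + 0.2 = 0.4500
ω₁+ω₂+ω₃+ω₄ = 9.0000  →  vx = (0.04/4)·9.0000 = 0.0900
−ω₁+ω₂+ω₃−ω₄ = -11.0000  →  vy = (0.04/4)·-11.0000 = -0.1100
−ω₁+ω₂−ω₃+ω₄ = -4.0000  →  ωz = (0.04/1.8000)·-4.0000 = -0.0889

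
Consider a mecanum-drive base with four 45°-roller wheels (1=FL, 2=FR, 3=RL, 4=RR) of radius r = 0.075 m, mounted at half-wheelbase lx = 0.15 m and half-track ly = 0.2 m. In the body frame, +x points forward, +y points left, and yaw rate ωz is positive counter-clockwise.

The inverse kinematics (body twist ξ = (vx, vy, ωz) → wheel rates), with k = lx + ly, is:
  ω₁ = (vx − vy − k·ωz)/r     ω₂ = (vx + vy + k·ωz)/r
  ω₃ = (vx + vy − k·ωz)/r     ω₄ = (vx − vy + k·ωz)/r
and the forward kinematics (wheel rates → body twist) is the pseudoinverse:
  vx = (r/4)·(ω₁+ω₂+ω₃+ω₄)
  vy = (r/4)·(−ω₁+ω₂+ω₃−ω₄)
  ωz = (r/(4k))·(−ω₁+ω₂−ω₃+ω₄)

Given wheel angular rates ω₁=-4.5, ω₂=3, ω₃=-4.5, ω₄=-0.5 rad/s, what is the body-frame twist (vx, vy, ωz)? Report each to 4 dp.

k = lx + ly = 0.15 + 0.2 = 0.3500
ω₁+ω₂+ω₃+ω₄ = -6.5000  →  vx = (0.075/4)·-6.5000 = -0.1219
−ω₁+ω₂+ω₃−ω₄ = 3.5000  →  vy = (0.075/4)·3.5000 = 0.0656
−ω₁+ω₂−ω₃+ω₄ = 11.5000  →  ωz = (0.075/1.4000)·11.5000 = 0.6161

(-0.1219, 0.0656, 0.6161)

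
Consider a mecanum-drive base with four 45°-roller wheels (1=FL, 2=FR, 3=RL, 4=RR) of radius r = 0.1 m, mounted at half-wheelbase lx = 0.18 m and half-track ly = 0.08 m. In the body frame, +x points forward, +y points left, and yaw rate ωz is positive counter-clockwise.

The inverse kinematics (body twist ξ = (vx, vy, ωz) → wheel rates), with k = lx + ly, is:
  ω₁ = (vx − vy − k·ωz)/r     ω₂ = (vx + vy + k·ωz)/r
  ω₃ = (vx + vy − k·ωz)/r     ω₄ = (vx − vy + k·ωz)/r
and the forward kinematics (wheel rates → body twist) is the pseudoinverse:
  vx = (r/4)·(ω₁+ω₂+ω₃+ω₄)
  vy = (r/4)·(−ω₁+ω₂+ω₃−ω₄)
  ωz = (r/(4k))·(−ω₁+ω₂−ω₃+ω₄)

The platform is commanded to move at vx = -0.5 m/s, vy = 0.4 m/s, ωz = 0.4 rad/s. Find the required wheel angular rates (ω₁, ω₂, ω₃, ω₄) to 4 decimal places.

(-10.0400, 0.0400, -2.0400, -7.9600)

k = lx + ly = 0.18 + 0.08 = 0.2600;  k·ωz = 0.2600·0.4 = 0.1040
ω₁ (FL) = (vx − vy − k·ωz)/r = -1.0040/0.1 = -10.0400
ω₂ (FR) = (vx + vy + k·ωz)/r = 0.0040/0.1 = 0.0400
ω₃ (RL) = (vx + vy − k·ωz)/r = -0.2040/0.1 = -2.0400
ω₄ (RR) = (vx − vy + k·ωz)/r = -0.7960/0.1 = -7.9600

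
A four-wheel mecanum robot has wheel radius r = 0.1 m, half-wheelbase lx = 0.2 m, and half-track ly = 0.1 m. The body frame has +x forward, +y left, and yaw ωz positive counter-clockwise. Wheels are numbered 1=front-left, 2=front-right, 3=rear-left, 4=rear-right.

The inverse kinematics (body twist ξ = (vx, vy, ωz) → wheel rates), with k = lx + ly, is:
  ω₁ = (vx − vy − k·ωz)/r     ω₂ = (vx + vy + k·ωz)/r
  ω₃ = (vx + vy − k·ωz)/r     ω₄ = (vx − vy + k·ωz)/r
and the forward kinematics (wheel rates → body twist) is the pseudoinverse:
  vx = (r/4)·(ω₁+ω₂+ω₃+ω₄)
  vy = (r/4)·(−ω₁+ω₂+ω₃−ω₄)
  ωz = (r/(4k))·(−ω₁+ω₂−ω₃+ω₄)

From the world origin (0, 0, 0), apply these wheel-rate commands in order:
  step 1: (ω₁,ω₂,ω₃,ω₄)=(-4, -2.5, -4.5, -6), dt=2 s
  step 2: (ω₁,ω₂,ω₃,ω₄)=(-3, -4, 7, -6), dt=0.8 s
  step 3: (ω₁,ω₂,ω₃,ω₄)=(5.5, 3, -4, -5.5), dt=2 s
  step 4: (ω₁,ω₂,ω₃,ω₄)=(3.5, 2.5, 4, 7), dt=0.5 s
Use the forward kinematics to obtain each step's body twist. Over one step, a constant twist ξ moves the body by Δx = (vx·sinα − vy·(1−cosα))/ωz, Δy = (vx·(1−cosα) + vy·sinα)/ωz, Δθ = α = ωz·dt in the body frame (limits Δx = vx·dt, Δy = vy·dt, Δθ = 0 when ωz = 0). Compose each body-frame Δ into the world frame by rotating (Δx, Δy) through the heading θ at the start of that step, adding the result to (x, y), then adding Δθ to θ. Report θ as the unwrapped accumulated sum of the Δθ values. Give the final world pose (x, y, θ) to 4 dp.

step 1: ξ=(vx,vy,ωz)=(-0.4250, 0.0750, 0.0000), dt=2.0 → body Δ=(-0.8500, 0.1500, 0.0000) → world pose (-0.8500, 0.1500, 0.0000)
step 2: ξ=(vx,vy,ωz)=(-0.1500, 0.3000, -1.1667), dt=0.8 → body Δ=(0.0008, 0.2587, -0.9333) → world pose (-0.8492, 0.4087, -0.9333)
step 3: ξ=(vx,vy,ωz)=(-0.0250, -0.0250, -0.3333), dt=2.0 → body Δ=(-0.0624, -0.0303, -0.6667) → world pose (-0.9107, 0.4408, -1.6000)
step 4: ξ=(vx,vy,ωz)=(0.4250, -0.1000, 0.1667), dt=0.5 → body Δ=(0.2143, -0.0411, 0.0833) → world pose (-0.9581, 0.2278, -1.5167)

(-0.9581, 0.2278, -1.5167)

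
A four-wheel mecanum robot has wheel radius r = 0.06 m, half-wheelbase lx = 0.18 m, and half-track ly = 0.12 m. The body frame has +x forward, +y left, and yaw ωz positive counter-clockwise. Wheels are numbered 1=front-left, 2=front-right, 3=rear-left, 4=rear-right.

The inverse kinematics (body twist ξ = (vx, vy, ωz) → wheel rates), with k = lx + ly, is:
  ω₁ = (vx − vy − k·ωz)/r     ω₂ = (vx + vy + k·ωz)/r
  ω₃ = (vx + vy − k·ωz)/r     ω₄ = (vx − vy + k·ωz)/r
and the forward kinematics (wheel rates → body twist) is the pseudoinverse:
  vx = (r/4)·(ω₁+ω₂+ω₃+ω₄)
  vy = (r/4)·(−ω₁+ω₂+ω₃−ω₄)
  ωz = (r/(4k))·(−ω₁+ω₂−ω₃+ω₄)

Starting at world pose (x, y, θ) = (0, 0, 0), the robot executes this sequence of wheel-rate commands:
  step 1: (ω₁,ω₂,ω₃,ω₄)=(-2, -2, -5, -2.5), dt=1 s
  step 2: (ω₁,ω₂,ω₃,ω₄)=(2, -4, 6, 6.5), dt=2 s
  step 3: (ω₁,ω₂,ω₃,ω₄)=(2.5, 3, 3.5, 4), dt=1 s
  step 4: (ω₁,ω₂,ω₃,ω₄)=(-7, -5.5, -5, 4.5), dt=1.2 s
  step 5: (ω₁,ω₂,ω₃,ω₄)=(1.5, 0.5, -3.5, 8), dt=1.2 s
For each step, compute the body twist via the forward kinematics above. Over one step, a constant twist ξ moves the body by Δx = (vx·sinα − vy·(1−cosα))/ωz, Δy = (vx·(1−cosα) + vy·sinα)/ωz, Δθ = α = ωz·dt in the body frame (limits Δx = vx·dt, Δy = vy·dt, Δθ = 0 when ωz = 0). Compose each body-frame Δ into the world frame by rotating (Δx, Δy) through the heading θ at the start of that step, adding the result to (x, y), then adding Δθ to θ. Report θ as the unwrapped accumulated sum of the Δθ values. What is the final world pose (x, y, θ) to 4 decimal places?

step 1: ξ=(vx,vy,ωz)=(-0.1725, -0.0375, 0.1250), dt=1.0 → body Δ=(-0.1697, -0.0482, 0.1250) → world pose (-0.1697, -0.0482, 0.1250)
step 2: ξ=(vx,vy,ωz)=(0.1575, -0.0975, -0.2750), dt=2.0 → body Δ=(0.2471, -0.2698, -0.5500) → world pose (0.1091, -0.2850, -0.4250)
step 3: ξ=(vx,vy,ωz)=(0.1950, 0.0000, 0.0500), dt=1.0 → body Δ=(0.1949, 0.0049, 0.0500) → world pose (0.2887, -0.3610, -0.3750)
step 4: ξ=(vx,vy,ωz)=(-0.1950, -0.1200, 0.5500), dt=1.2 → body Δ=(-0.1716, -0.2082, 0.6600) → world pose (0.0528, -0.4919, 0.2850)
step 5: ξ=(vx,vy,ωz)=(0.0975, -0.1875, 0.5250), dt=1.2 → body Δ=(0.1780, -0.1748, 0.6300) → world pose (0.2727, -0.6096, 0.9150)

(0.2727, -0.6096, 0.9150)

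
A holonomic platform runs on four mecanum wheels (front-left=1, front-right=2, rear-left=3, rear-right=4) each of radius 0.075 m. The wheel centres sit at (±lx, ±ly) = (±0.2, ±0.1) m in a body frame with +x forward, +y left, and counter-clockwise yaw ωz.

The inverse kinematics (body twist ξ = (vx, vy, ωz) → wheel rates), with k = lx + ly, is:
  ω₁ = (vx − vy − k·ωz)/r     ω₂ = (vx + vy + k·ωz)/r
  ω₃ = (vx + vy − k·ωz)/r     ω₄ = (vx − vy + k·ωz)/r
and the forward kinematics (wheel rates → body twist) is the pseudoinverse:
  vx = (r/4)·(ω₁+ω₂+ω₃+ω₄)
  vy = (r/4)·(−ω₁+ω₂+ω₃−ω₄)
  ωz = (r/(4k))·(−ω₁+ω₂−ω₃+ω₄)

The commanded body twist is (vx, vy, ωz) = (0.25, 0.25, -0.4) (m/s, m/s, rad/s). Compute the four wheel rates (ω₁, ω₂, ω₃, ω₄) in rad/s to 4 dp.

(1.6000, 5.0667, 8.2667, -1.6000)

k = lx + ly = 0.2 + 0.1 = 0.3000;  k·ωz = 0.3000·-0.4 = -0.1200
ω₁ (FL) = (vx − vy − k·ωz)/r = 0.1200/0.075 = 1.6000
ω₂ (FR) = (vx + vy + k·ωz)/r = 0.3800/0.075 = 5.0667
ω₃ (RL) = (vx + vy − k·ωz)/r = 0.6200/0.075 = 8.2667
ω₄ (RR) = (vx − vy + k·ωz)/r = -0.1200/0.075 = -1.6000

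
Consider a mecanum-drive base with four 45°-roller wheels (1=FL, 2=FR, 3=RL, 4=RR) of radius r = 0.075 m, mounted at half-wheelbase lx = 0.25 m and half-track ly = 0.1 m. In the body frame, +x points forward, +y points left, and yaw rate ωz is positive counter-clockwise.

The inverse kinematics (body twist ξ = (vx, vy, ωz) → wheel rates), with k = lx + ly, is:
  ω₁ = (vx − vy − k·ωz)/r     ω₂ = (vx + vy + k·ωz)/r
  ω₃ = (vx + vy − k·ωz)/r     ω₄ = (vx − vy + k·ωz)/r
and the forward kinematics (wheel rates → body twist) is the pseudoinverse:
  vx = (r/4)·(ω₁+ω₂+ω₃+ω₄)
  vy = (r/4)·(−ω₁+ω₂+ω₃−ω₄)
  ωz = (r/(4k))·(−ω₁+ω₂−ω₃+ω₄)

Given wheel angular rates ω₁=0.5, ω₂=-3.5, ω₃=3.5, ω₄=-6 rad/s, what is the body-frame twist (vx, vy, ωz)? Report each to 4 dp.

k = lx + ly = 0.25 + 0.1 = 0.3500
ω₁+ω₂+ω₃+ω₄ = -5.5000  →  vx = (0.075/4)·-5.5000 = -0.1031
−ω₁+ω₂+ω₃−ω₄ = 5.5000  →  vy = (0.075/4)·5.5000 = 0.1031
−ω₁+ω₂−ω₃+ω₄ = -13.5000  →  ωz = (0.075/1.4000)·-13.5000 = -0.7232

(-0.1031, 0.1031, -0.7232)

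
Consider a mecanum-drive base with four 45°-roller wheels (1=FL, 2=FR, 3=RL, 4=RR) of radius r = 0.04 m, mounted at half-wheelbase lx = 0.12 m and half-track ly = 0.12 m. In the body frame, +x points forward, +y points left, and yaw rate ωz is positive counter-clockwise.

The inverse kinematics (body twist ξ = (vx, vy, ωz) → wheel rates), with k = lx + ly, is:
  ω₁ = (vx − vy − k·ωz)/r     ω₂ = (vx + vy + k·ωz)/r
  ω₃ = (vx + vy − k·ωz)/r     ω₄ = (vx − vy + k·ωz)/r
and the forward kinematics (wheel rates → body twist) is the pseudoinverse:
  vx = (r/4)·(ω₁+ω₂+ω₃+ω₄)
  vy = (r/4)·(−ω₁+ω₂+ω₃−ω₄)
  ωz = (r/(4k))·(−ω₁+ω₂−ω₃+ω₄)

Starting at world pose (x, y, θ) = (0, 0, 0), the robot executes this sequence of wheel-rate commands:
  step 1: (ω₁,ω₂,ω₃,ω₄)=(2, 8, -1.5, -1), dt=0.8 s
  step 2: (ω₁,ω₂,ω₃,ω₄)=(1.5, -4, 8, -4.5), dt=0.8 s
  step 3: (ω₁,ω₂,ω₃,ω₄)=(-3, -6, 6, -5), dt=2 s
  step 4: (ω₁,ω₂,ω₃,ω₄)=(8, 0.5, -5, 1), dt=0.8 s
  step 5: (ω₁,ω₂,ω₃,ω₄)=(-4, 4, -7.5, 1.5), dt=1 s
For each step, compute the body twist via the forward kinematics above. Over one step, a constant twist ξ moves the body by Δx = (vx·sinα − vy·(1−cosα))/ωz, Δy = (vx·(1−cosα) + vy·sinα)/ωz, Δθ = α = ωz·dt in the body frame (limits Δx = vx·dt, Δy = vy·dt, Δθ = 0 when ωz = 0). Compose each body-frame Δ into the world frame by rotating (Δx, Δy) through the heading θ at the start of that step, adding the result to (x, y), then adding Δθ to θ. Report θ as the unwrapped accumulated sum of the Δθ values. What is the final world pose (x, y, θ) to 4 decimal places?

step 1: ξ=(vx,vy,ωz)=(0.0750, 0.0550, 0.2708), dt=0.8 → body Δ=(0.0548, 0.0501, 0.2167) → world pose (0.0548, 0.0501, 0.2167)
step 2: ξ=(vx,vy,ωz)=(0.0100, 0.0700, -0.7500), dt=0.8 → body Δ=(0.0238, 0.0504, -0.6000) → world pose (0.0672, 0.1044, -0.3833)
step 3: ξ=(vx,vy,ωz)=(-0.0800, 0.0800, -0.5833), dt=2.0 → body Δ=(-0.0429, 0.2093, -1.1667) → world pose (0.1057, 0.3146, -1.5500)
step 4: ξ=(vx,vy,ωz)=(0.0450, -0.1350, -0.0625), dt=0.8 → body Δ=(0.0333, -0.1089, -0.0500) → world pose (-0.0024, 0.2791, -1.6000)
step 5: ξ=(vx,vy,ωz)=(-0.0600, -0.0100, 0.7083), dt=1.0 → body Δ=(-0.0517, -0.0296, 0.7083) → world pose (-0.0304, 0.3316, -0.8917)

(-0.0304, 0.3316, -0.8917)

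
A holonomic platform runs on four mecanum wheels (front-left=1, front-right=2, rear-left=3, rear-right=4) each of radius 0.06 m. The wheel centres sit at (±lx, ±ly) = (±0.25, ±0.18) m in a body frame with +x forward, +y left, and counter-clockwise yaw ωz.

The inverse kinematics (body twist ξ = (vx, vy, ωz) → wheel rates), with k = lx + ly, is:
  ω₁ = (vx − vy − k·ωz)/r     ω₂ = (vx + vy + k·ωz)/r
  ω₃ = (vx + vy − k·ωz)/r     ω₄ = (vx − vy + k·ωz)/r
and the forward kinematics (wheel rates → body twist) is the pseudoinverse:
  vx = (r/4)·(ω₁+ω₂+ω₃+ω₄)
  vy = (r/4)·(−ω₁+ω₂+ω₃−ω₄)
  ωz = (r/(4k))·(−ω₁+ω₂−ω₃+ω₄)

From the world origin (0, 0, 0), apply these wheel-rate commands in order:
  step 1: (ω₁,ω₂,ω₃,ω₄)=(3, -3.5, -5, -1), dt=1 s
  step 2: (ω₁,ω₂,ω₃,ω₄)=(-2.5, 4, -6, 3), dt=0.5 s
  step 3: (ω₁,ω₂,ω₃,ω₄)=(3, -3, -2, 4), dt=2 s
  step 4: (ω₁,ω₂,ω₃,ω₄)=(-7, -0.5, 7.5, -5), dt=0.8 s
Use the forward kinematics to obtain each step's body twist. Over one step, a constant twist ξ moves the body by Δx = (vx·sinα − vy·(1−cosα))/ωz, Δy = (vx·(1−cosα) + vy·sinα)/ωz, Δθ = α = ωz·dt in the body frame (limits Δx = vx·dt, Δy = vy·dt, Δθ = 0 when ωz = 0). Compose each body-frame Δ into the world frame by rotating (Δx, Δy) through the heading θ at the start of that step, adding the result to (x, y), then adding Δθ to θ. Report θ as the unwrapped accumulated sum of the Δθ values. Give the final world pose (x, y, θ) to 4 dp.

(-0.0722, -0.2947, 0.0157)

step 1: ξ=(vx,vy,ωz)=(-0.0975, -0.1575, -0.0872), dt=1.0 → body Δ=(-0.1042, -0.1531, -0.0872) → world pose (-0.1042, -0.1531, -0.0872)
step 2: ξ=(vx,vy,ωz)=(-0.0225, -0.0375, 0.5407), dt=0.5 → body Δ=(-0.0086, -0.0200, 0.2703) → world pose (-0.1145, -0.1723, 0.1831)
step 3: ξ=(vx,vy,ωz)=(0.0300, -0.1800, 0.0000), dt=2.0 → body Δ=(0.0600, -0.3600, 0.0000) → world pose (0.0100, -0.5153, 0.1831)
step 4: ξ=(vx,vy,ωz)=(-0.0750, 0.2850, -0.2093), dt=0.8 → body Δ=(-0.0407, 0.2319, -0.1674) → world pose (-0.0722, -0.2947, 0.0157)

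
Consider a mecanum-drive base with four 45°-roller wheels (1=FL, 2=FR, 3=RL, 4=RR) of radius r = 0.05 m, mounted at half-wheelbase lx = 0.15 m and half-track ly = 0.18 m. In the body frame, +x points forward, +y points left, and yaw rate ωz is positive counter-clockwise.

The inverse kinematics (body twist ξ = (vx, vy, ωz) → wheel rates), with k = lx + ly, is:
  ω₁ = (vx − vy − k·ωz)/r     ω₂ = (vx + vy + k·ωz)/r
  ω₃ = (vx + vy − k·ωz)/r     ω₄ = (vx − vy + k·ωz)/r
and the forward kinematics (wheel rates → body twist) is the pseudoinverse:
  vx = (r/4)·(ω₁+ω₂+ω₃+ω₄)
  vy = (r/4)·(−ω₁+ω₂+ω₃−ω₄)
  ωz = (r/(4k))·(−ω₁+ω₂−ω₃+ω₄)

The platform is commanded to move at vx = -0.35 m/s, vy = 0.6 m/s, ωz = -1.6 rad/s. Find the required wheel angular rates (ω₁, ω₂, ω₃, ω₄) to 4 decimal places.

(-8.4400, -5.5600, 15.5600, -29.5600)

k = lx + ly = 0.15 + 0.18 = 0.3300;  k·ωz = 0.3300·-1.6 = -0.5280
ω₁ (FL) = (vx − vy − k·ωz)/r = -0.4220/0.05 = -8.4400
ω₂ (FR) = (vx + vy + k·ωz)/r = -0.2780/0.05 = -5.5600
ω₃ (RL) = (vx + vy − k·ωz)/r = 0.7780/0.05 = 15.5600
ω₄ (RR) = (vx − vy + k·ωz)/r = -1.4780/0.05 = -29.5600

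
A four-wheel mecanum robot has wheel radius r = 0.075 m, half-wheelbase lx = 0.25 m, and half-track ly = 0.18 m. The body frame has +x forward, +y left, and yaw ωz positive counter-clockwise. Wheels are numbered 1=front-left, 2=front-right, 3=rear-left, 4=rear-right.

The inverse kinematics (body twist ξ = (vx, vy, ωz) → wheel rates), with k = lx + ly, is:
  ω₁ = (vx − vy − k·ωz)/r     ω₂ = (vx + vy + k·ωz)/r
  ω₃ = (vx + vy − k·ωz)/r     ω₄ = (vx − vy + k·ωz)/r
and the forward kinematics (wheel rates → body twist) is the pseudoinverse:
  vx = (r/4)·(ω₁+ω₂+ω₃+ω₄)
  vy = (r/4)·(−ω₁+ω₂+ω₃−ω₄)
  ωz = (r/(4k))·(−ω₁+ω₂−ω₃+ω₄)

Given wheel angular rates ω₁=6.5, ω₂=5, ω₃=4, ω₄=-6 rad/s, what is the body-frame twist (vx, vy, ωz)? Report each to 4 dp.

k = lx + ly = 0.25 + 0.18 = 0.4300
ω₁+ω₂+ω₃+ω₄ = 9.5000  →  vx = (0.075/4)·9.5000 = 0.1781
−ω₁+ω₂+ω₃−ω₄ = 8.5000  →  vy = (0.075/4)·8.5000 = 0.1594
−ω₁+ω₂−ω₃+ω₄ = -11.5000  →  ωz = (0.075/1.7200)·-11.5000 = -0.5015

(0.1781, 0.1594, -0.5015)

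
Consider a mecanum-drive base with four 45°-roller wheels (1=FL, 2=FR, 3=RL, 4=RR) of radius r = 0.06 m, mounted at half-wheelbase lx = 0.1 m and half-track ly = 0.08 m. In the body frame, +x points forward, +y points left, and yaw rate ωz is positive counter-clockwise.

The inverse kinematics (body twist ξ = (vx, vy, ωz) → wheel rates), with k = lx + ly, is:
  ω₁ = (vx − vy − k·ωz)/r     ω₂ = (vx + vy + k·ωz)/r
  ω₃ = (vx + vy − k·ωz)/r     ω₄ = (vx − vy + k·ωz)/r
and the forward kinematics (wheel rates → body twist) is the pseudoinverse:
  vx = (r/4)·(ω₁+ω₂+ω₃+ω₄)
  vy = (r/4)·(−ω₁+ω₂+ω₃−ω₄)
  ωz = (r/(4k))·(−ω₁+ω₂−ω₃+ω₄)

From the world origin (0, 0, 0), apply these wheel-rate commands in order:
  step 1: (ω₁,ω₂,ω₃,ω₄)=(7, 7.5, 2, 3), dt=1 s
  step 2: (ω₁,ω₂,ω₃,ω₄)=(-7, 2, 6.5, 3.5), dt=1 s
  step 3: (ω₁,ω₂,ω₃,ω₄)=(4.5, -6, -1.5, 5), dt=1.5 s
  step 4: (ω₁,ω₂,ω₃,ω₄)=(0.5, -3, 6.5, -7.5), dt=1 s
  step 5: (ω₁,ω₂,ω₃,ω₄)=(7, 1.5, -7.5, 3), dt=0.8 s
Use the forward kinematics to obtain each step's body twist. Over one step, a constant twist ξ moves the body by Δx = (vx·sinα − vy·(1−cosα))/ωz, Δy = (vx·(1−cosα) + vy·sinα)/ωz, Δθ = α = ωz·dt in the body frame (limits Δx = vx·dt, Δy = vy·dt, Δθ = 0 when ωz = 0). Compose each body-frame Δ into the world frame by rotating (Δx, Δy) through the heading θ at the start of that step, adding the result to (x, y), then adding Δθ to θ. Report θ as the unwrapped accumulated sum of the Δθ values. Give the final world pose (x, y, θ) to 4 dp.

(0.3615, -0.1056, -1.0000)

step 1: ξ=(vx,vy,ωz)=(0.2925, -0.0075, 0.1250), dt=1.0 → body Δ=(0.2922, 0.0108, 0.1250) → world pose (0.2922, 0.0108, 0.1250)
step 2: ξ=(vx,vy,ωz)=(0.0750, 0.1800, 0.5000), dt=1.0 → body Δ=(0.0278, 0.1910, 0.5000) → world pose (0.2960, 0.2037, 0.6250)
step 3: ξ=(vx,vy,ωz)=(0.0300, -0.2550, -0.3333), dt=1.5 → body Δ=(-0.0505, -0.3778, -0.5000) → world pose (0.4761, -0.1322, 0.1250)
step 4: ξ=(vx,vy,ωz)=(-0.0525, 0.1575, -1.4583), dt=1.0 → body Δ=(0.0601, 0.1393, -1.4583) → world pose (0.5184, 0.0135, -1.3333)
step 5: ξ=(vx,vy,ωz)=(0.0600, -0.2400, 0.4167), dt=0.8 → body Δ=(0.0788, -0.1805, 0.3333) → world pose (0.3615, -0.1056, -1.0000)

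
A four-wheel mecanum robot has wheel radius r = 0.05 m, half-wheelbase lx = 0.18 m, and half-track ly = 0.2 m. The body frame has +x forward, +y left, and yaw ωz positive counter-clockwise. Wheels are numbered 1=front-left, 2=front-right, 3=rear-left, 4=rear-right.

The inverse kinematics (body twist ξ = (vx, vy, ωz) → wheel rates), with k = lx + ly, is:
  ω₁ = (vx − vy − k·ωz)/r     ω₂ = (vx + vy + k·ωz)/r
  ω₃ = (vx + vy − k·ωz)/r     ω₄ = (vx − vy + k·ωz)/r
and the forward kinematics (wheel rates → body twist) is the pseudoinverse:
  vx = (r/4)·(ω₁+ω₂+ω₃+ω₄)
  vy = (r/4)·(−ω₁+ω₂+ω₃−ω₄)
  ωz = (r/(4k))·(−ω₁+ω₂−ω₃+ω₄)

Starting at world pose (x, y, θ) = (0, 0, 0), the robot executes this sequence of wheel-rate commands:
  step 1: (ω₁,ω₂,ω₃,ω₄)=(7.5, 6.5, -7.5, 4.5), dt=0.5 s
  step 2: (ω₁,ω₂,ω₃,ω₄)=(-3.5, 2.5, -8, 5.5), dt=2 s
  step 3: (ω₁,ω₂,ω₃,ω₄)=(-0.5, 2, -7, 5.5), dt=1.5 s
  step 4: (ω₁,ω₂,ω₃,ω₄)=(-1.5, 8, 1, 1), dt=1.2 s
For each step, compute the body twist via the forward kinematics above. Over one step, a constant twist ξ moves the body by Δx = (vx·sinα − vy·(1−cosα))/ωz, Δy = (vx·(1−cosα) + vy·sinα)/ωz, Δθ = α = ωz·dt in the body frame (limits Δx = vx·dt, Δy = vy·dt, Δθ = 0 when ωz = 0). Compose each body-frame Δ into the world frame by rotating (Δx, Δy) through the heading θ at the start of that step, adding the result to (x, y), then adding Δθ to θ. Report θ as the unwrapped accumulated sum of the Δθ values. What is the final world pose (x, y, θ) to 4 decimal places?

step 1: ξ=(vx,vy,ωz)=(0.1375, -0.1625, 0.3618), dt=0.5 → body Δ=(0.0757, -0.0746, 0.1809) → world pose (0.0757, -0.0746, 0.1809)
step 2: ξ=(vx,vy,ωz)=(-0.0438, -0.0938, 0.6414), dt=2.0 → body Δ=(0.0393, -0.1890, 1.2829) → world pose (0.1483, -0.2534, 1.4638)
step 3: ξ=(vx,vy,ωz)=(0.0000, -0.1250, 0.4934), dt=1.5 → body Δ=(0.0663, -0.1708, 0.7401) → world pose (0.3253, -0.2058, 2.2039)
step 4: ξ=(vx,vy,ωz)=(0.1063, 0.1188, 0.3125), dt=1.2 → body Δ=(0.0981, 0.1628, 0.3750) → world pose (0.1360, -0.2230, 2.5789)

(0.1360, -0.2230, 2.5789)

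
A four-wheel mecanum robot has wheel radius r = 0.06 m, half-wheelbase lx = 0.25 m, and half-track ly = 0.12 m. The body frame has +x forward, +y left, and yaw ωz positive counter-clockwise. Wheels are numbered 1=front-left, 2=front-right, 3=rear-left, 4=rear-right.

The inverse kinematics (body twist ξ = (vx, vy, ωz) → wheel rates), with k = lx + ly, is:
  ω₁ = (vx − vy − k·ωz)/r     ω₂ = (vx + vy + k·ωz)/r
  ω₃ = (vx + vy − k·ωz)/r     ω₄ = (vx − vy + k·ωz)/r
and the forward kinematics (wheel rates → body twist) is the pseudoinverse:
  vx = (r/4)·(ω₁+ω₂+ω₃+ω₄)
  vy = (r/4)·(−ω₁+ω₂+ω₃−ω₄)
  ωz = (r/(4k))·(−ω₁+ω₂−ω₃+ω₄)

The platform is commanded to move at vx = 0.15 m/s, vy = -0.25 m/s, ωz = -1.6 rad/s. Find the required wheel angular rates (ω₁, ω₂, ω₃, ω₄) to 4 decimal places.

(16.5333, -11.5333, 8.2000, -3.2000)

k = lx + ly = 0.25 + 0.12 = 0.3700;  k·ωz = 0.3700·-1.6 = -0.5920
ω₁ (FL) = (vx − vy − k·ωz)/r = 0.9920/0.06 = 16.5333
ω₂ (FR) = (vx + vy + k·ωz)/r = -0.6920/0.06 = -11.5333
ω₃ (RL) = (vx + vy − k·ωz)/r = 0.4920/0.06 = 8.2000
ω₄ (RR) = (vx − vy + k·ωz)/r = -0.1920/0.06 = -3.2000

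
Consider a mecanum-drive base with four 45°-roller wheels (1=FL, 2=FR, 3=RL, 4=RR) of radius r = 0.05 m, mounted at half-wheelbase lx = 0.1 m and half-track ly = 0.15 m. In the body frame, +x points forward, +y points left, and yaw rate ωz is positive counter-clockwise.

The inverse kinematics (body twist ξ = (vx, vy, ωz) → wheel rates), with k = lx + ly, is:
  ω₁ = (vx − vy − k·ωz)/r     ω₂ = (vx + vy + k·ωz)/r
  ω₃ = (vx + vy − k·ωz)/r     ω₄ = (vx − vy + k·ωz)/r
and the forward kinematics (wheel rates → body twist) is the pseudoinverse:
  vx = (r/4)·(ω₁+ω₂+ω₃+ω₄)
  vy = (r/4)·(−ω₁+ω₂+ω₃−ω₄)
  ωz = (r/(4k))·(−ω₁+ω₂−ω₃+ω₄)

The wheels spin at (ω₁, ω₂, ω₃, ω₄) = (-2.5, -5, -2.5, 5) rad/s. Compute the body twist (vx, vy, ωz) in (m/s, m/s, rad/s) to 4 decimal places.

(-0.0625, -0.1250, 0.2500)

k = lx + ly = 0.1 + 0.15 = 0.2500
ω₁+ω₂+ω₃+ω₄ = -5.0000  →  vx = (0.05/4)·-5.0000 = -0.0625
−ω₁+ω₂+ω₃−ω₄ = -10.0000  →  vy = (0.05/4)·-10.0000 = -0.1250
−ω₁+ω₂−ω₃+ω₄ = 5.0000  →  ωz = (0.05/1.0000)·5.0000 = 0.2500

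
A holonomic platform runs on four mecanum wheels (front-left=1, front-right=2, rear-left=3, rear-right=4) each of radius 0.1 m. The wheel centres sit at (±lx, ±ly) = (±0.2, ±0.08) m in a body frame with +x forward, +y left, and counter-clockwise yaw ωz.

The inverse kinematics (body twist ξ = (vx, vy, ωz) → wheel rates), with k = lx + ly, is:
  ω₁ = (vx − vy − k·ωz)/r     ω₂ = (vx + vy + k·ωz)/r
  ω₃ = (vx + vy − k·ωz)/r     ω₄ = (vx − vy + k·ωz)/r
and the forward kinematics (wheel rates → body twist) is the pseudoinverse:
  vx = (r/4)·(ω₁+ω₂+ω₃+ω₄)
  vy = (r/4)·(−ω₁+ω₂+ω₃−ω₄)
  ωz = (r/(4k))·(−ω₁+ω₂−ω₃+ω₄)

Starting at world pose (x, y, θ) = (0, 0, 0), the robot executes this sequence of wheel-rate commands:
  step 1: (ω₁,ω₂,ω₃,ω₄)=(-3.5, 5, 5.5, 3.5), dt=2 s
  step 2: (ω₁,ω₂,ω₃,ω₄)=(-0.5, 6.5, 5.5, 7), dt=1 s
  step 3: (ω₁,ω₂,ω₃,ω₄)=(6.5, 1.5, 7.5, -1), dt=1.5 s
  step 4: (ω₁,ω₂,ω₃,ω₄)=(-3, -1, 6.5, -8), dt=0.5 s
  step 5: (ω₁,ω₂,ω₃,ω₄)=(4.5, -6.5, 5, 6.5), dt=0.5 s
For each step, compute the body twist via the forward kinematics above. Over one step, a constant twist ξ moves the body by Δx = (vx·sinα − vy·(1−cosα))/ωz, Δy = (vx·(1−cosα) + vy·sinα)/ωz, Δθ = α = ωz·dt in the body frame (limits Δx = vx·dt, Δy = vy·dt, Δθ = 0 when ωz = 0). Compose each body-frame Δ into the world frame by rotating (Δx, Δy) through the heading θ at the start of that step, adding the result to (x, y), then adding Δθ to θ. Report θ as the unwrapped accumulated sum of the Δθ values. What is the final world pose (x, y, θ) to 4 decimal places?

(0.1400, 1.6212, -0.8705)

step 1: ξ=(vx,vy,ωz)=(0.2625, 0.2625, 0.5804), dt=2.0 → body Δ=(0.1428, 0.6868, 1.1607) → world pose (0.1428, 0.6868, 1.1607)
step 2: ξ=(vx,vy,ωz)=(0.4625, 0.1375, 0.7589), dt=1.0 → body Δ=(0.3696, 0.2919, 0.7589) → world pose (0.0225, 1.1422, 1.9196)
step 3: ξ=(vx,vy,ωz)=(0.3625, 0.0875, -1.2054), dt=1.5 → body Δ=(0.3820, -0.3009, -1.8080) → world pose (0.1747, 1.6040, 0.1116)
step 4: ξ=(vx,vy,ωz)=(-0.1375, 0.4125, -1.1161), dt=0.5 → body Δ=(-0.0092, 0.2144, -0.5580) → world pose (0.1417, 1.8160, -0.4464)
step 5: ξ=(vx,vy,ωz)=(0.2375, -0.3125, -0.8482), dt=0.5 → body Δ=(0.0826, -0.1764, -0.4241) → world pose (0.1400, 1.6212, -0.8705)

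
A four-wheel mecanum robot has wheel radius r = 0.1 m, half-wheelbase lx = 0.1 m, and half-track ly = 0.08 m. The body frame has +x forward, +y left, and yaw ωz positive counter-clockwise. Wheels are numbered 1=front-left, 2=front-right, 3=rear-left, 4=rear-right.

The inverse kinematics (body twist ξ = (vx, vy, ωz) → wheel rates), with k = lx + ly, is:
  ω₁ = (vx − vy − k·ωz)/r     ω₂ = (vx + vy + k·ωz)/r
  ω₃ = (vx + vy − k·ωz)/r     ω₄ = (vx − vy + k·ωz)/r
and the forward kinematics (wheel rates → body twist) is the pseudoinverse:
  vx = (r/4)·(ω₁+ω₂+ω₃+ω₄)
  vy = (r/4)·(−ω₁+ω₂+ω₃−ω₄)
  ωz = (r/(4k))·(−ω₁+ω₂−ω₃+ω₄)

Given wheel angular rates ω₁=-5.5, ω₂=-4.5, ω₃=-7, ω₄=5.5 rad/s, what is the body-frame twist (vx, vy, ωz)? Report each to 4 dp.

k = lx + ly = 0.1 + 0.08 = 0.1800
ω₁+ω₂+ω₃+ω₄ = -11.5000  →  vx = (0.1/4)·-11.5000 = -0.2875
−ω₁+ω₂+ω₃−ω₄ = -11.5000  →  vy = (0.1/4)·-11.5000 = -0.2875
−ω₁+ω₂−ω₃+ω₄ = 13.5000  →  ωz = (0.1/0.7200)·13.5000 = 1.8750

(-0.2875, -0.2875, 1.8750)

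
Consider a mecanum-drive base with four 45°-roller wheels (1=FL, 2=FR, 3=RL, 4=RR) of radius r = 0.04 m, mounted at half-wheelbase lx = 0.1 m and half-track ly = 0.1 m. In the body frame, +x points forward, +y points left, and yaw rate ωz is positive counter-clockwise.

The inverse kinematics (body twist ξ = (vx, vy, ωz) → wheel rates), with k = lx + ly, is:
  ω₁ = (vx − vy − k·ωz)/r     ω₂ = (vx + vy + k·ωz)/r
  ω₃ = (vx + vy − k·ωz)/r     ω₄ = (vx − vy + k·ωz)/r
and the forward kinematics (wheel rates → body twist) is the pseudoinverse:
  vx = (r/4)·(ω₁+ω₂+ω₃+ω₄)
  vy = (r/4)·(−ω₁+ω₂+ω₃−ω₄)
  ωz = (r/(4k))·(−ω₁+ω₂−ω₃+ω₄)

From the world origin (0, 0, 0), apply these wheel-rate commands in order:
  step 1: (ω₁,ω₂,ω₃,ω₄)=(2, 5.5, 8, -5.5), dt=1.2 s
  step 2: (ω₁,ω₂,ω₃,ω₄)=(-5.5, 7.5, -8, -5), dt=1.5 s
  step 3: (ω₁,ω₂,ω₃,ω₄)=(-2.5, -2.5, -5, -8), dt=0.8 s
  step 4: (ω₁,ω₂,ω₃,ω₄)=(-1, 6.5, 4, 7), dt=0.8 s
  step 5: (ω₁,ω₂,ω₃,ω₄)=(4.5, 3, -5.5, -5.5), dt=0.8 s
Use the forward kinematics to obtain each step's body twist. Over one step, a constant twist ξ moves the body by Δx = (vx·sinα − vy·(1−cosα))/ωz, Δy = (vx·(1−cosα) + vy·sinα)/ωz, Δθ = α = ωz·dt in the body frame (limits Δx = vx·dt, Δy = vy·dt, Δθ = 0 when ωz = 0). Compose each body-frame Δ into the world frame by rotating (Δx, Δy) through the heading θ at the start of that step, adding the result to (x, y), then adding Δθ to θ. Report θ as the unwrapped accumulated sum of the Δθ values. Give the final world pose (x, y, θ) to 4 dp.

(-0.0493, 0.3266, 0.8400)

step 1: ξ=(vx,vy,ωz)=(0.1000, 0.1700, -0.5000), dt=1.2 → body Δ=(0.1723, 0.1570, -0.6000) → world pose (0.1723, 0.1570, -0.6000)
step 2: ξ=(vx,vy,ωz)=(-0.1100, 0.1000, 0.8000), dt=1.5 → body Δ=(-0.2079, 0.0288, 1.2000) → world pose (0.0170, 0.2982, 0.6000)
step 3: ξ=(vx,vy,ωz)=(-0.1800, 0.0300, -0.1500), dt=0.8 → body Δ=(-0.1422, 0.0326, -0.1200) → world pose (-0.1187, 0.2448, 0.4800)
step 4: ξ=(vx,vy,ωz)=(0.1650, 0.0450, 0.5250), dt=0.8 → body Δ=(0.1207, 0.0623, 0.4200) → world pose (-0.0404, 0.3558, 0.9000)
step 5: ξ=(vx,vy,ωz)=(-0.0350, -0.0150, -0.0750), dt=0.8 → body Δ=(-0.0283, -0.0112, -0.0600) → world pose (-0.0493, 0.3266, 0.8400)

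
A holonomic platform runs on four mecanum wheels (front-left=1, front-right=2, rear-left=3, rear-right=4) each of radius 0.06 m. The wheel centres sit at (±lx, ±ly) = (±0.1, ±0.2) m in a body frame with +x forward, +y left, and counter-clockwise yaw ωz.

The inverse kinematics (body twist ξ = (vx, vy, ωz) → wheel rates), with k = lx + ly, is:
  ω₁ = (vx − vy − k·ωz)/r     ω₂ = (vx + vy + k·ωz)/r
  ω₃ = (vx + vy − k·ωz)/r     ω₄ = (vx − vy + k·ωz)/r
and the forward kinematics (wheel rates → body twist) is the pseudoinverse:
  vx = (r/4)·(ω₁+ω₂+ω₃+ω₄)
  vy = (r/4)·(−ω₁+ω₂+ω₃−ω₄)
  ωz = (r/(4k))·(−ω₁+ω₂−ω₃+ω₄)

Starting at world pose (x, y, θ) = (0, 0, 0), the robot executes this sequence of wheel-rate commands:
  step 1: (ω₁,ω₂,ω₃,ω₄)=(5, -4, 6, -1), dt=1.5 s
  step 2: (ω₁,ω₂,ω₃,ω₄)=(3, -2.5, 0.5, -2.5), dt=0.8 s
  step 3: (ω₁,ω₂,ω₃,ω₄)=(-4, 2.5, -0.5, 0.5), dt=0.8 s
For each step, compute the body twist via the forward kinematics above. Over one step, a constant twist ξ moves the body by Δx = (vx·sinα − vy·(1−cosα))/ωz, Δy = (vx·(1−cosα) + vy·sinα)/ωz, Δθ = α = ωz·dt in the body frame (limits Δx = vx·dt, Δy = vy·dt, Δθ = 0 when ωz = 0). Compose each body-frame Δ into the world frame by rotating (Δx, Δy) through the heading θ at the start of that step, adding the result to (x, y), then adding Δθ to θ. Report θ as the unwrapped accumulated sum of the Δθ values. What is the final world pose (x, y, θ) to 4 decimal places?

(0.1096, -0.0656, -1.2400)

step 1: ξ=(vx,vy,ωz)=(0.0900, -0.0300, -0.8000), dt=1.5 → body Δ=(0.0809, -0.1067, -1.2000) → world pose (0.0809, -0.1067, -1.2000)
step 2: ξ=(vx,vy,ωz)=(-0.0225, -0.0375, -0.4250), dt=0.8 → body Δ=(-0.0227, -0.0264, -0.3400) → world pose (0.0481, -0.0951, -1.5400)
step 3: ξ=(vx,vy,ωz)=(-0.0225, 0.0825, 0.3750), dt=0.8 → body Δ=(-0.0276, 0.0623, 0.3000) → world pose (0.1096, -0.0656, -1.2400)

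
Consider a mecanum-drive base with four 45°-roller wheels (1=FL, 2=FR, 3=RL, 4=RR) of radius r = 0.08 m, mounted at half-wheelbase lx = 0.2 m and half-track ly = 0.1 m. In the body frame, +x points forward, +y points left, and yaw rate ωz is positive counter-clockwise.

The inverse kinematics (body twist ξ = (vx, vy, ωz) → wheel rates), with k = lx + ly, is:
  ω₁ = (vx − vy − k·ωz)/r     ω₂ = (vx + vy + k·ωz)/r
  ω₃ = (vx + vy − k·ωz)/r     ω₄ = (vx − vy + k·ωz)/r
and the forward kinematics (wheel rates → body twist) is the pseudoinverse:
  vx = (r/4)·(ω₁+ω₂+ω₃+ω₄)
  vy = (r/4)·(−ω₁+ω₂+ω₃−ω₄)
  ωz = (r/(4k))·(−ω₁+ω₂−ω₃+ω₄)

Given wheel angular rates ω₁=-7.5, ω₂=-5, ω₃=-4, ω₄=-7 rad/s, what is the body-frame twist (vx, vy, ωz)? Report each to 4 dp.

k = lx + ly = 0.2 + 0.1 = 0.3000
ω₁+ω₂+ω₃+ω₄ = -23.5000  →  vx = (0.08/4)·-23.5000 = -0.4700
−ω₁+ω₂+ω₃−ω₄ = 5.5000  →  vy = (0.08/4)·5.5000 = 0.1100
−ω₁+ω₂−ω₃+ω₄ = -0.5000  →  ωz = (0.08/1.2000)·-0.5000 = -0.0333

(-0.4700, 0.1100, -0.0333)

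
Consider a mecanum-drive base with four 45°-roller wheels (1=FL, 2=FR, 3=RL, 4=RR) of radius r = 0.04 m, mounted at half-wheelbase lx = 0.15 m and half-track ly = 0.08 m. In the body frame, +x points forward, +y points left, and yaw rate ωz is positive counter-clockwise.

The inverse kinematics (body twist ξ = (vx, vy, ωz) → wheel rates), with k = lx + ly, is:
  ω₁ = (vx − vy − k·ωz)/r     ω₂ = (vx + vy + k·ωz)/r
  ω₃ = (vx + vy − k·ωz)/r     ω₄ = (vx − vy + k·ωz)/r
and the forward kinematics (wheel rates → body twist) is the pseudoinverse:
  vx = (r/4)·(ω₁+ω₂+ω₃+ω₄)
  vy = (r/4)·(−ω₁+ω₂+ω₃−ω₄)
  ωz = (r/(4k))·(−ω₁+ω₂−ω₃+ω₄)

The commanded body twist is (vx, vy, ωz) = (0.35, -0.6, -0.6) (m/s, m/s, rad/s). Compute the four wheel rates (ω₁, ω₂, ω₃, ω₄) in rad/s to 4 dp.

(27.2000, -9.7000, -2.8000, 20.3000)

k = lx + ly = 0.15 + 0.08 = 0.2300;  k·ωz = 0.2300·-0.6 = -0.1380
ω₁ (FL) = (vx − vy − k·ωz)/r = 1.0880/0.04 = 27.2000
ω₂ (FR) = (vx + vy + k·ωz)/r = -0.3880/0.04 = -9.7000
ω₃ (RL) = (vx + vy − k·ωz)/r = -0.1120/0.04 = -2.8000
ω₄ (RR) = (vx − vy + k·ωz)/r = 0.8120/0.04 = 20.3000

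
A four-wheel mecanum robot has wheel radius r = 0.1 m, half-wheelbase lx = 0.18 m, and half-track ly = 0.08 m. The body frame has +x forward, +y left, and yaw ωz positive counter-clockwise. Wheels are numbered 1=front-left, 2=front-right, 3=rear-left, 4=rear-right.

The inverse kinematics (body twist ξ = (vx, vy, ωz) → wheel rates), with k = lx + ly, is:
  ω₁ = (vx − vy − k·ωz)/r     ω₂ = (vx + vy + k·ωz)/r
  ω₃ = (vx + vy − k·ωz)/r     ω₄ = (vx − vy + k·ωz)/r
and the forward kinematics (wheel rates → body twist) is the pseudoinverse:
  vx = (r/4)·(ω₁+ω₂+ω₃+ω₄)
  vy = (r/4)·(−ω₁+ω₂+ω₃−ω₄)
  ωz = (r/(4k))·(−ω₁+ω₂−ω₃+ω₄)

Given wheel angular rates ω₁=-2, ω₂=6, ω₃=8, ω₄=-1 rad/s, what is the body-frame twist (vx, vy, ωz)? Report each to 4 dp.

k = lx + ly = 0.18 + 0.08 = 0.2600
ω₁+ω₂+ω₃+ω₄ = 11.0000  →  vx = (0.1/4)·11.0000 = 0.2750
−ω₁+ω₂+ω₃−ω₄ = 17.0000  →  vy = (0.1/4)·17.0000 = 0.4250
−ω₁+ω₂−ω₃+ω₄ = -1.0000  →  ωz = (0.1/1.0400)·-1.0000 = -0.0962

(0.2750, 0.4250, -0.0962)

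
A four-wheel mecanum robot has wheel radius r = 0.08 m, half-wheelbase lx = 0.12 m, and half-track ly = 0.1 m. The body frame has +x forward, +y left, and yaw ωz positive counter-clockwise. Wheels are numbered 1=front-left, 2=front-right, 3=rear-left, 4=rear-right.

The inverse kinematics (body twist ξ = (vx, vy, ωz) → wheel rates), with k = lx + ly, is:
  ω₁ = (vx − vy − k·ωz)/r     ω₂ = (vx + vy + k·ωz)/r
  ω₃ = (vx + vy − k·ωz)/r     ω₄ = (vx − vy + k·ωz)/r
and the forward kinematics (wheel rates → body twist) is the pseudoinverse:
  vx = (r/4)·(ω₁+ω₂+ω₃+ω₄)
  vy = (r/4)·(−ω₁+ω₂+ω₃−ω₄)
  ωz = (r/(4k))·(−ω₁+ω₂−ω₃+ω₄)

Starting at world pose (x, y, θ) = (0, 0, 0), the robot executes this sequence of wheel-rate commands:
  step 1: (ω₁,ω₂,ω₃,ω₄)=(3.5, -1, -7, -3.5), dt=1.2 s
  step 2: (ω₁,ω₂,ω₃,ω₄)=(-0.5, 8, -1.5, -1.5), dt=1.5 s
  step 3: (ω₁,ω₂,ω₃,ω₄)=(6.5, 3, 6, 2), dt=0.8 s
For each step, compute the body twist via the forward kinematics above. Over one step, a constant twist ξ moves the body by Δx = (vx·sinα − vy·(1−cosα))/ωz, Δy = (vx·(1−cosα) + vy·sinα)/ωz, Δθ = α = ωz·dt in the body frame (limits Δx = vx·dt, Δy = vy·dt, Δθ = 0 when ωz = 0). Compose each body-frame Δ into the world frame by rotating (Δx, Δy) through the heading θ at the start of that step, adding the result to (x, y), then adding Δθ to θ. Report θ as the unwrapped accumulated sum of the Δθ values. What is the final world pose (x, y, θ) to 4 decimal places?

step 1: ξ=(vx,vy,ωz)=(-0.1600, -0.1600, -0.0909), dt=1.2 → body Δ=(-0.2021, -0.1812, -0.1091) → world pose (-0.2021, -0.1812, -0.1091)
step 2: ξ=(vx,vy,ωz)=(0.0900, 0.1700, 0.7727), dt=1.5 → body Δ=(-0.0252, 0.2715, 1.1591) → world pose (-0.1976, 0.0915, 1.0500)
step 3: ξ=(vx,vy,ωz)=(0.3500, 0.0100, -0.6818), dt=0.8 → body Δ=(0.2684, -0.0669, -0.5455) → world pose (-0.0060, 0.2910, 0.5045)

(-0.0060, 0.2910, 0.5045)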